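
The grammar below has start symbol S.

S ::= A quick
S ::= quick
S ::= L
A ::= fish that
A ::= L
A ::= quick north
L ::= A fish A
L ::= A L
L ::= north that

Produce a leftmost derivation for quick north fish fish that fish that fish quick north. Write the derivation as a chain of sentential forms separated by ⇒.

S ⇒ L ⇒ A fish A ⇒ quick north fish A ⇒ quick north fish L ⇒ quick north fish A L ⇒ quick north fish fish that L ⇒ quick north fish fish that A fish A ⇒ quick north fish fish that fish that fish A ⇒ quick north fish fish that fish that fish quick north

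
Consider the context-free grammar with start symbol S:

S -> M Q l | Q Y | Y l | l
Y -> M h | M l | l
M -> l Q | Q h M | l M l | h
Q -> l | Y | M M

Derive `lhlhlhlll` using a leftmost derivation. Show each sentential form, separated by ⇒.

S⇒QY⇒YY⇒MlY⇒QhMlY⇒lhMlY⇒lhQhMlY⇒lhlhMlY⇒lhlhlMllY⇒lhlhlhllY⇒lhlhlhlll

S ⇒ QY   [S -> Q Y]
QY ⇒ YY   [Q -> Y]
YY ⇒ MlY   [Y -> M l]
MlY ⇒ QhMlY   [M -> Q h M]
QhMlY ⇒ lhMlY   [Q -> l]
lhMlY ⇒ lhQhMlY   [M -> Q h M]
lhQhMlY ⇒ lhlhMlY   [Q -> l]
lhlhMlY ⇒ lhlhlMllY   [M -> l M l]
lhlhlMllY ⇒ lhlhlhllY   [M -> h]
lhlhlhllY ⇒ lhlhlhlll   [Y -> l]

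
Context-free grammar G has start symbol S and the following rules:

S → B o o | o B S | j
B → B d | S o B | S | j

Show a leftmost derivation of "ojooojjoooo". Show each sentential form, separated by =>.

S => Boo   [S → B o o]
Boo => Soo   [B → S]
Soo => Boooo   [S → B o o]
Boooo => Soooo   [B → S]
Soooo => oBSoooo   [S → o B S]
oBSoooo => oSoBSoooo   [B → S o B]
oSoBSoooo => oBoooBSoooo   [S → B o o]
oBoooBSoooo => ojoooBSoooo   [B → j]
ojoooBSoooo => ojooojSoooo   [B → j]
ojooojSoooo => ojooojjoooo   [S → j]

S=>Boo=>Soo=>Boooo=>Soooo=>oBSoooo=>oSoBSoooo=>oBoooBSoooo=>ojoooBSoooo=>ojooojSoooo=>ojooojjoooo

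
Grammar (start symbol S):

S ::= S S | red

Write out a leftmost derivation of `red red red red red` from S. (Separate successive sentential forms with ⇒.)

S ⇒ S S   [S ::= S S]
S S ⇒ S S S   [S ::= S S]
S S S ⇒ S S S S   [S ::= S S]
S S S S ⇒ S S S S S   [S ::= S S]
S S S S S ⇒ red S S S S   [S ::= red]
red S S S S ⇒ red red S S S   [S ::= red]
red red S S S ⇒ red red red S S   [S ::= red]
red red red S S ⇒ red red red red S   [S ::= red]
red red red red S ⇒ red red red red red   [S ::= red]

S ⇒ S S ⇒ S S S ⇒ S S S S ⇒ S S S S S ⇒ red S S S S ⇒ red red S S S ⇒ red red red S S ⇒ red red red red S ⇒ red red red red red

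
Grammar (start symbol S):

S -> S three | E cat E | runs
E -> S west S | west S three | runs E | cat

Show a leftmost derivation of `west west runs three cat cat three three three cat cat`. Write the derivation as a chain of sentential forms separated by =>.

S => E cat E   [S -> E cat E]
E cat E => west S three cat E   [E -> west S three]
west S three cat E => west S three three cat E   [S -> S three]
west S three three cat E => west S three three three cat E   [S -> S three]
west S three three three cat E => west E cat E three three three cat E   [S -> E cat E]
west E cat E three three three cat E => west west S three cat E three three three cat E   [E -> west S three]
west west S three cat E three three three cat E => west west runs three cat E three three three cat E   [S -> runs]
west west runs three cat E three three three cat E => west west runs three cat cat three three three cat E   [E -> cat]
west west runs three cat cat three three three cat E => west west runs three cat cat three three three cat cat   [E -> cat]

S => E cat E => west S three cat E => west S three three cat E => west S three three three cat E => west E cat E three three three cat E => west west S three cat E three three three cat E => west west runs three cat E three three three cat E => west west runs three cat cat three three three cat E => west west runs three cat cat three three three cat cat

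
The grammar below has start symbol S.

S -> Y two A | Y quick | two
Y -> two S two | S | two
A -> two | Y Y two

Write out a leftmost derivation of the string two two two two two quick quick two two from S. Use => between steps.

S => Y two A   [S -> Y two A]
Y two A => two two A   [Y -> two]
two two A => two two Y Y two   [A -> Y Y two]
two two Y Y two => two two two Y two   [Y -> two]
two two two Y two => two two two two S two two   [Y -> two S two]
two two two two S two two => two two two two Y quick two two   [S -> Y quick]
two two two two Y quick two two => two two two two S quick two two   [Y -> S]
two two two two S quick two two => two two two two Y quick quick two two   [S -> Y quick]
two two two two Y quick quick two two => two two two two two quick quick two two   [Y -> two]

S => Y two A => two two A => two two Y Y two => two two two Y two => two two two two S two two => two two two two Y quick two two => two two two two S quick two two => two two two two Y quick quick two two => two two two two two quick quick two two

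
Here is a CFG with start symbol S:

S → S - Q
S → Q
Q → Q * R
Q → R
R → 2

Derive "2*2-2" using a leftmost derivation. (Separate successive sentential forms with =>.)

S => S-Q => Q-Q => Q*R-Q => R*R-Q => 2*R-Q => 2*2-Q => 2*2-R => 2*2-2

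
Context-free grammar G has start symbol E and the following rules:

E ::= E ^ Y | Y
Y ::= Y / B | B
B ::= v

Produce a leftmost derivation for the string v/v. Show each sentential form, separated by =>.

E => Y => Y/B => B/B => v/B => v/v

E => Y   [E ::= Y]
Y => Y/B   [Y ::= Y / B]
Y/B => B/B   [Y ::= B]
B/B => v/B   [B ::= v]
v/B => v/v   [B ::= v]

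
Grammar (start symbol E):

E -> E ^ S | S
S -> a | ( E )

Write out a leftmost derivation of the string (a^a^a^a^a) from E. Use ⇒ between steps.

E ⇒ S ⇒ (E) ⇒ (E^S) ⇒ (E^S^S) ⇒ (E^S^S^S) ⇒ (E^S^S^S^S) ⇒ (S^S^S^S^S) ⇒ (a^S^S^S^S) ⇒ (a^a^S^S^S) ⇒ (a^a^a^S^S) ⇒ (a^a^a^a^S) ⇒ (a^a^a^a^a)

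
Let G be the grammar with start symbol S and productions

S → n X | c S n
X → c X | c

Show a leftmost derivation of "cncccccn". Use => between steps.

S => cSn => cnXn => cncXn => cnccXn => cncccXn => cnccccXn => cncccccn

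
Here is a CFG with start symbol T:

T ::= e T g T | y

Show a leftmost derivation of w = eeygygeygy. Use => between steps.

T=>eTgT=>eeTgTgT=>eeygTgT=>eeygygT=>eeygygeTgT=>eeygygeygT=>eeygygeygy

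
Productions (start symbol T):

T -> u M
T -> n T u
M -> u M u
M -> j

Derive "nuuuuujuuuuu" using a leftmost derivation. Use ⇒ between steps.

T ⇒ nTu ⇒ nuMu ⇒ nuuMuu ⇒ nuuuMuuu ⇒ nuuuuMuuuu ⇒ nuuuuuMuuuuu ⇒ nuuuuujuuuuu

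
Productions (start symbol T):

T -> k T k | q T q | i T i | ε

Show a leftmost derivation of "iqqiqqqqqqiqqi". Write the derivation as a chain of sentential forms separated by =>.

T=>iTi=>iqTqi=>iqqTqqi=>iqqiTiqqi=>iqqiqTqiqqi=>iqqiqqTqqiqqi=>iqqiqqqTqqqiqqi=>iqqiqqqqqqiqqi

T => iTi   [T -> i T i]
iTi => iqTqi   [T -> q T q]
iqTqi => iqqTqqi   [T -> q T q]
iqqTqqi => iqqiTiqqi   [T -> i T i]
iqqiTiqqi => iqqiqTqiqqi   [T -> q T q]
iqqiqTqiqqi => iqqiqqTqqiqqi   [T -> q T q]
iqqiqqTqqiqqi => iqqiqqqTqqqiqqi   [T -> q T q]
iqqiqqqTqqqiqqi => iqqiqqqqqqiqqi   [T -> ε]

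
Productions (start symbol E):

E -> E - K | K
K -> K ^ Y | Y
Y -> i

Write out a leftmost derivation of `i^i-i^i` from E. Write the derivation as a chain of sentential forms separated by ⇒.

E ⇒ E-K   [E -> E - K]
E-K ⇒ K-K   [E -> K]
K-K ⇒ K^Y-K   [K -> K ^ Y]
K^Y-K ⇒ Y^Y-K   [K -> Y]
Y^Y-K ⇒ i^Y-K   [Y -> i]
i^Y-K ⇒ i^i-K   [Y -> i]
i^i-K ⇒ i^i-K^Y   [K -> K ^ Y]
i^i-K^Y ⇒ i^i-Y^Y   [K -> Y]
i^i-Y^Y ⇒ i^i-i^Y   [Y -> i]
i^i-i^Y ⇒ i^i-i^i   [Y -> i]

E ⇒ E-K ⇒ K-K ⇒ K^Y-K ⇒ Y^Y-K ⇒ i^Y-K ⇒ i^i-K ⇒ i^i-K^Y ⇒ i^i-Y^Y ⇒ i^i-i^Y ⇒ i^i-i^i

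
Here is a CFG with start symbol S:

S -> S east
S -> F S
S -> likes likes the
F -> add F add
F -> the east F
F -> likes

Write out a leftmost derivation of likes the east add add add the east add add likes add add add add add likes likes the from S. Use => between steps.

S => F S   [S -> F S]
F S => likes S   [F -> likes]
likes S => likes F S   [S -> F S]
likes F S => likes the east F S   [F -> the east F]
likes the east F S => likes the east add F add S   [F -> add F add]
likes the east add F add S => likes the east add add F add add S   [F -> add F add]
likes the east add add F add add S => likes the east add add add F add add add S   [F -> add F add]
likes the east add add add F add add add S => likes the east add add add the east F add add add S   [F -> the east F]
likes the east add add add the east F add add add S => likes the east add add add the east add F add add add add S   [F -> add F add]
likes the east add add add the east add F add add add add S => likes the east add add add the east add add F add add add add add S   [F -> add F add]
likes the east add add add the east add add F add add add add add S => likes the east add add add the east add add likes add add add add add S   [F -> likes]
likes the east add add add the east add add likes add add add add add S => likes the east add add add the east add add likes add add add add add likes likes the   [S -> likes likes the]

S => F S => likes S => likes F S => likes the east F S => likes the east add F add S => likes the east add add F add add S => likes the east add add add F add add add S => likes the east add add add the east F add add add S => likes the east add add add the east add F add add add add S => likes the east add add add the east add add F add add add add add S => likes the east add add add the east add add likes add add add add add S => likes the east add add add the east add add likes add add add add add likes likes the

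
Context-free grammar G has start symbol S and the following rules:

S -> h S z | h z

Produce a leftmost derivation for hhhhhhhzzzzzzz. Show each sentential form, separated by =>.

S => hSz   [S -> h S z]
hSz => hhSzz   [S -> h S z]
hhSzz => hhhSzzz   [S -> h S z]
hhhSzzz => hhhhSzzzz   [S -> h S z]
hhhhSzzzz => hhhhhSzzzzz   [S -> h S z]
hhhhhSzzzzz => hhhhhhSzzzzzz   [S -> h S z]
hhhhhhSzzzzzz => hhhhhhhzzzzzzz   [S -> h z]

S=>hSz=>hhSzz=>hhhSzzz=>hhhhSzzzz=>hhhhhSzzzzz=>hhhhhhSzzzzzz=>hhhhhhhzzzzzzz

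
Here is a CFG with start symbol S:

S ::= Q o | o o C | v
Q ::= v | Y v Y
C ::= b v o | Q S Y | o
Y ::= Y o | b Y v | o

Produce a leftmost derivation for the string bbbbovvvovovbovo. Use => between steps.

S => Qo   [S ::= Q o]
Qo => YvYo   [Q ::= Y v Y]
YvYo => YovYo   [Y ::= Y o]
YovYo => bYvovYo   [Y ::= b Y v]
bYvovYo => bYovovYo   [Y ::= Y o]
bYovovYo => bbYvovovYo   [Y ::= b Y v]
bbYvovovYo => bbbYvvovovYo   [Y ::= b Y v]
bbbYvvovovYo => bbbbYvvvovovYo   [Y ::= b Y v]
bbbbYvvvovovYo => bbbbovvvovovYo   [Y ::= o]
bbbbovvvovovYo => bbbbovvvovovbYvo   [Y ::= b Y v]
bbbbovvvovovbYvo => bbbbovvvovovbovo   [Y ::= o]

S => Qo => YvYo => YovYo => bYvovYo => bYovovYo => bbYvovovYo => bbbYvvovovYo => bbbbYvvvovovYo => bbbbovvvovovYo => bbbbovvvovovbYvo => bbbbovvvovovbovo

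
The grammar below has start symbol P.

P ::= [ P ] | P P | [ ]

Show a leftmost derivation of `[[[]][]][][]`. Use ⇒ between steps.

P ⇒ PP   [P ::= P P]
PP ⇒ PPP   [P ::= P P]
PPP ⇒ [P]PP   [P ::= [ P ]]
[P]PP ⇒ [PP]PP   [P ::= P P]
[PP]PP ⇒ [[P]P]PP   [P ::= [ P ]]
[[P]P]PP ⇒ [[[]]P]PP   [P ::= [ ]]
[[[]]P]PP ⇒ [[[]][]]PP   [P ::= [ ]]
[[[]][]]PP ⇒ [[[]][]][]P   [P ::= [ ]]
[[[]][]][]P ⇒ [[[]][]][][]   [P ::= [ ]]

P ⇒ PP ⇒ PPP ⇒ [P]PP ⇒ [PP]PP ⇒ [[P]P]PP ⇒ [[[]]P]PP ⇒ [[[]][]]PP ⇒ [[[]][]][]P ⇒ [[[]][]][][]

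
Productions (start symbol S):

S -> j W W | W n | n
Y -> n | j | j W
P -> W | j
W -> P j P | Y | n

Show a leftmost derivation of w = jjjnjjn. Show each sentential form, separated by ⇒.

S ⇒ jWW   [S -> j W W]
jWW ⇒ jPjPW   [W -> P j P]
jPjPW ⇒ jWjPW   [P -> W]
jWjPW ⇒ jYjPW   [W -> Y]
jYjPW ⇒ jjWjPW   [Y -> j W]
jjWjPW ⇒ jjYjPW   [W -> Y]
jjYjPW ⇒ jjjWjPW   [Y -> j W]
jjjWjPW ⇒ jjjnjPW   [W -> n]
jjjnjPW ⇒ jjjnjjW   [P -> j]
jjjnjjW ⇒ jjjnjjn   [W -> n]

S ⇒ jWW ⇒ jPjPW ⇒ jWjPW ⇒ jYjPW ⇒ jjWjPW ⇒ jjYjPW ⇒ jjjWjPW ⇒ jjjnjPW ⇒ jjjnjjW ⇒ jjjnjjn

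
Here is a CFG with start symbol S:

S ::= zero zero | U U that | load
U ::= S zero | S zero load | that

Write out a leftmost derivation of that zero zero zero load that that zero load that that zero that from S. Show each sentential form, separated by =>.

S => U U that => that U that => that S zero that => that U U that zero that => that S zero load U that zero that => that U U that zero load U that zero that => that S zero load U that zero load U that zero that => that zero zero zero load U that zero load U that zero that => that zero zero zero load that that zero load U that zero that => that zero zero zero load that that zero load that that zero that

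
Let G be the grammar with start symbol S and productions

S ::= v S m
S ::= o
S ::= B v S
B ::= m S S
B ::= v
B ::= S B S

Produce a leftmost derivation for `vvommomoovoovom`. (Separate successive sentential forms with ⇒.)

S ⇒ vSm   [S ::= v S m]
vSm ⇒ vBvSm   [S ::= B v S]
vBvSm ⇒ vSBSvSm   [B ::= S B S]
vSBSvSm ⇒ vvSmBSvSm   [S ::= v S m]
vvSmBSvSm ⇒ vvomBSvSm   [S ::= o]
vvomBSvSm ⇒ vvommSSSvSm   [B ::= m S S]
vvommSSSvSm ⇒ vvommoSSvSm   [S ::= o]
vvommoSSvSm ⇒ vvommoBvSSvSm   [S ::= B v S]
vvommoBvSSvSm ⇒ vvommomSSvSSvSm   [B ::= m S S]
vvommomSSvSSvSm ⇒ vvommomoSvSSvSm   [S ::= o]
vvommomoSvSSvSm ⇒ vvommomoovSSvSm   [S ::= o]
vvommomoovSSvSm ⇒ vvommomoovoSvSm   [S ::= o]
vvommomoovoSvSm ⇒ vvommomoovoovSm   [S ::= o]
vvommomoovoovSm ⇒ vvommomoovoovom   [S ::= o]

S⇒vSm⇒vBvSm⇒vSBSvSm⇒vvSmBSvSm⇒vvomBSvSm⇒vvommSSSvSm⇒vvommoSSvSm⇒vvommoBvSSvSm⇒vvommomSSvSSvSm⇒vvommomoSvSSvSm⇒vvommomoovSSvSm⇒vvommomoovoSvSm⇒vvommomoovoovSm⇒vvommomoovoovom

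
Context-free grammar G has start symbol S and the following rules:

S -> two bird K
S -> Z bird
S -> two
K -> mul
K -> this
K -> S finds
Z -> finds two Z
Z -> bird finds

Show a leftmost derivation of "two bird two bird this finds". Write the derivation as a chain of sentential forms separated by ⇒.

S ⇒ two bird K ⇒ two bird S finds ⇒ two bird two bird K finds ⇒ two bird two bird this finds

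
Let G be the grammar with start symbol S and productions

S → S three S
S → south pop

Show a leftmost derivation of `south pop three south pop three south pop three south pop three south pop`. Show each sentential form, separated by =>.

S => S three S => S three S three S => S three S three S three S => S three S three S three S three S => south pop three S three S three S three S => south pop three south pop three S three S three S => south pop three south pop three south pop three S three S => south pop three south pop three south pop three south pop three S => south pop three south pop three south pop three south pop three south pop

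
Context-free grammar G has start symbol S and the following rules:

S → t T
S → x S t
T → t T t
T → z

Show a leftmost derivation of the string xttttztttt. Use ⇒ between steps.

S ⇒ xSt ⇒ xtTt ⇒ xttTtt ⇒ xtttTttt ⇒ xttttTtttt ⇒ xttttztttt

S ⇒ xSt   [S → x S t]
xSt ⇒ xtTt   [S → t T]
xtTt ⇒ xttTtt   [T → t T t]
xttTtt ⇒ xtttTttt   [T → t T t]
xtttTttt ⇒ xttttTtttt   [T → t T t]
xttttTtttt ⇒ xttttztttt   [T → z]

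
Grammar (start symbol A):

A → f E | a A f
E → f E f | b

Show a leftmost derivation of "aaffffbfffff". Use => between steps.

A=>aAf=>aaAff=>aafEff=>aaffEfff=>aafffEffff=>aaffffEfffff=>aaffffbfffff

A => aAf   [A → a A f]
aAf => aaAff   [A → a A f]
aaAff => aafEff   [A → f E]
aafEff => aaffEfff   [E → f E f]
aaffEfff => aafffEffff   [E → f E f]
aafffEffff => aaffffEfffff   [E → f E f]
aaffffEfffff => aaffffbfffff   [E → b]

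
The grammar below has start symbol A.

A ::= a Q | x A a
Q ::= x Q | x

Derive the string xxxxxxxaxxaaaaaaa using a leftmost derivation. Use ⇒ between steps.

A⇒xAa⇒xxAaa⇒xxxAaaa⇒xxxxAaaaa⇒xxxxxAaaaaa⇒xxxxxxAaaaaaa⇒xxxxxxxAaaaaaaa⇒xxxxxxxaQaaaaaaa⇒xxxxxxxaxQaaaaaaa⇒xxxxxxxaxxaaaaaaa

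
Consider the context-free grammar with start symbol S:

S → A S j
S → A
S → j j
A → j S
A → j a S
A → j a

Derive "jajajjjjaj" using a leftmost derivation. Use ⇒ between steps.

S ⇒ ASj   [S → A S j]
ASj ⇒ jaSSj   [A → j a S]
jaSSj ⇒ jaASjSj   [S → A S j]
jaASjSj ⇒ jajaSjSj   [A → j a]
jajaSjSj ⇒ jajajjjSj   [S → j j]
jajajjjSj ⇒ jajajjjAj   [S → A]
jajajjjAj ⇒ jajajjjjaj   [A → j a]

S⇒ASj⇒jaSSj⇒jaASjSj⇒jajaSjSj⇒jajajjjSj⇒jajajjjAj⇒jajajjjjaj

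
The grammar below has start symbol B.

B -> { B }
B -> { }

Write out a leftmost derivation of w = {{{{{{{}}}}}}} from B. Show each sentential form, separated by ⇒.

B ⇒ {B} ⇒ {{B}} ⇒ {{{B}}} ⇒ {{{{B}}}} ⇒ {{{{{B}}}}} ⇒ {{{{{{B}}}}}} ⇒ {{{{{{{}}}}}}}

B ⇒ {B}   [B -> { B }]
{B} ⇒ {{B}}   [B -> { B }]
{{B}} ⇒ {{{B}}}   [B -> { B }]
{{{B}}} ⇒ {{{{B}}}}   [B -> { B }]
{{{{B}}}} ⇒ {{{{{B}}}}}   [B -> { B }]
{{{{{B}}}}} ⇒ {{{{{{B}}}}}}   [B -> { B }]
{{{{{{B}}}}}} ⇒ {{{{{{{}}}}}}}   [B -> { }]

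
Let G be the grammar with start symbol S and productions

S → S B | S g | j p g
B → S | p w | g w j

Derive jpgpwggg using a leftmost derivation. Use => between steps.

S=>Sg=>Sgg=>Sggg=>SBggg=>jpgBggg=>jpgpwggg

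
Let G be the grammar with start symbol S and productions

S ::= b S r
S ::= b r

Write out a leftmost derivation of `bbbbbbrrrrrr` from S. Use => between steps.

S=>bSr=>bbSrr=>bbbSrrr=>bbbbSrrrr=>bbbbbSrrrrr=>bbbbbbrrrrrr

S => bSr   [S ::= b S r]
bSr => bbSrr   [S ::= b S r]
bbSrr => bbbSrrr   [S ::= b S r]
bbbSrrr => bbbbSrrrr   [S ::= b S r]
bbbbSrrrr => bbbbbSrrrrr   [S ::= b S r]
bbbbbSrrrrr => bbbbbbrrrrrr   [S ::= b r]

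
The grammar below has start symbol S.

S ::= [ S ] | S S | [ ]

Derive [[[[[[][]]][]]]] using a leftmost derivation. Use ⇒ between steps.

S ⇒ [S] ⇒ [[S]] ⇒ [[[S]]] ⇒ [[[SS]]] ⇒ [[[[S]S]]] ⇒ [[[[[S]]S]]] ⇒ [[[[[SS]]S]]] ⇒ [[[[[[]S]]S]]] ⇒ [[[[[[][]]]S]]] ⇒ [[[[[[][]]][]]]]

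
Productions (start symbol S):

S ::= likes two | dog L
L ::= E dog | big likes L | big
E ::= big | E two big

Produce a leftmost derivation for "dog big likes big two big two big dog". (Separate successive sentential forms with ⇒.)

S ⇒ dog L   [S ::= dog L]
dog L ⇒ dog big likes L   [L ::= big likes L]
dog big likes L ⇒ dog big likes E dog   [L ::= E dog]
dog big likes E dog ⇒ dog big likes E two big dog   [E ::= E two big]
dog big likes E two big dog ⇒ dog big likes E two big two big dog   [E ::= E two big]
dog big likes E two big two big dog ⇒ dog big likes big two big two big dog   [E ::= big]

S ⇒ dog L ⇒ dog big likes L ⇒ dog big likes E dog ⇒ dog big likes E two big dog ⇒ dog big likes E two big two big dog ⇒ dog big likes big two big two big dog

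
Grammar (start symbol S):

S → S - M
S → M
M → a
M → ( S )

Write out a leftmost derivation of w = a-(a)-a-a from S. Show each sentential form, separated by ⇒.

S ⇒ S-M ⇒ S-M-M ⇒ S-M-M-M ⇒ M-M-M-M ⇒ a-M-M-M ⇒ a-(S)-M-M ⇒ a-(M)-M-M ⇒ a-(a)-M-M ⇒ a-(a)-a-M ⇒ a-(a)-a-a

S ⇒ S-M   [S → S - M]
S-M ⇒ S-M-M   [S → S - M]
S-M-M ⇒ S-M-M-M   [S → S - M]
S-M-M-M ⇒ M-M-M-M   [S → M]
M-M-M-M ⇒ a-M-M-M   [M → a]
a-M-M-M ⇒ a-(S)-M-M   [M → ( S )]
a-(S)-M-M ⇒ a-(M)-M-M   [S → M]
a-(M)-M-M ⇒ a-(a)-M-M   [M → a]
a-(a)-M-M ⇒ a-(a)-a-M   [M → a]
a-(a)-a-M ⇒ a-(a)-a-a   [M → a]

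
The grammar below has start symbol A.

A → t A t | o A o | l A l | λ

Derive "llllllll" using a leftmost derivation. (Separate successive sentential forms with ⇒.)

A ⇒ lAl   [A → l A l]
lAl ⇒ llAll   [A → l A l]
llAll ⇒ lllAlll   [A → l A l]
lllAlll ⇒ llllAllll   [A → l A l]
llllAllll ⇒ llllllll   [A → λ]

A ⇒ lAl ⇒ llAll ⇒ lllAlll ⇒ llllAllll ⇒ llllllll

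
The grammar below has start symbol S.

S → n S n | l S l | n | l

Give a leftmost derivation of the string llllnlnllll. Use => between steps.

S => lSl   [S → l S l]
lSl => llSll   [S → l S l]
llSll => lllSlll   [S → l S l]
lllSlll => llllSllll   [S → l S l]
llllSllll => llllnSnllll   [S → n S n]
llllnSnllll => llllnlnllll   [S → l]

S => lSl => llSll => lllSlll => llllSllll => llllnSnllll => llllnlnllll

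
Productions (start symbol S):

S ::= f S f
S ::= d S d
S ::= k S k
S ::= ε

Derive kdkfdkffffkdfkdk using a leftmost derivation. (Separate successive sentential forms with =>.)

S=>kSk=>kdSdk=>kdkSkdk=>kdkfSfkdk=>kdkfdSdfkdk=>kdkfdkSkdfkdk=>kdkfdkfSfkdfkdk=>kdkfdkffSffkdfkdk=>kdkfdkffffkdfkdk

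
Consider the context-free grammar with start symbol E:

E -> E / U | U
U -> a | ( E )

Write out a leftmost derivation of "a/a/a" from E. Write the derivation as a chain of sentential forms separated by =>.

E=>E/U=>E/U/U=>U/U/U=>a/U/U=>a/a/U=>a/a/a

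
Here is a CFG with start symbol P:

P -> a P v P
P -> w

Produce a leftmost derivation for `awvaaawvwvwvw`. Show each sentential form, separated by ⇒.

P ⇒ aPvP ⇒ awvP ⇒ awvaPvP ⇒ awvaaPvPvP ⇒ awvaaaPvPvPvP ⇒ awvaaawvPvPvP ⇒ awvaaawvwvPvP ⇒ awvaaawvwvwvP ⇒ awvaaawvwvwvw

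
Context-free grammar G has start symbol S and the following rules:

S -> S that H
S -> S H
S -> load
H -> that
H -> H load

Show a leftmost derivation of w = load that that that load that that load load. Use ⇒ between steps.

S ⇒ S that H   [S -> S that H]
S that H ⇒ S H that H   [S -> S H]
S H that H ⇒ S H H that H   [S -> S H]
S H H that H ⇒ S H H H that H   [S -> S H]
S H H H that H ⇒ load H H H that H   [S -> load]
load H H H that H ⇒ load that H H that H   [H -> that]
load that H H that H ⇒ load that that H that H   [H -> that]
load that that H that H ⇒ load that that H load that H   [H -> H load]
load that that H load that H ⇒ load that that that load that H   [H -> that]
load that that that load that H ⇒ load that that that load that H load   [H -> H load]
load that that that load that H load ⇒ load that that that load that H load load   [H -> H load]
load that that that load that H load load ⇒ load that that that load that that load load   [H -> that]

S ⇒ S that H ⇒ S H that H ⇒ S H H that H ⇒ S H H H that H ⇒ load H H H that H ⇒ load that H H that H ⇒ load that that H that H ⇒ load that that H load that H ⇒ load that that that load that H ⇒ load that that that load that H load ⇒ load that that that load that H load load ⇒ load that that that load that that load load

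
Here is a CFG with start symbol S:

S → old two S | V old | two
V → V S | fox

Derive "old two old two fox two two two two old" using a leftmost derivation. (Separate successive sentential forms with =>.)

S => old two S => old two old two S => old two old two V old => old two old two V S old => old two old two V S S old => old two old two V S S S old => old two old two V S S S S old => old two old two fox S S S S old => old two old two fox two S S S old => old two old two fox two two S S old => old two old two fox two two two S old => old two old two fox two two two two old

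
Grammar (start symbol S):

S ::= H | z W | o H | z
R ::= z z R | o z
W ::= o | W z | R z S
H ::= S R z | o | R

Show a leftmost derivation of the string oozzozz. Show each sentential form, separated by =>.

S=>H=>SRz=>oHRz=>ooRz=>oozzRz=>oozzozz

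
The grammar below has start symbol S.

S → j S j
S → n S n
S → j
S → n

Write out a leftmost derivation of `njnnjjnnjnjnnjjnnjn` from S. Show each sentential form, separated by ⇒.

S ⇒ nSn   [S → n S n]
nSn ⇒ njSjn   [S → j S j]
njSjn ⇒ njnSnjn   [S → n S n]
njnSnjn ⇒ njnnSnnjn   [S → n S n]
njnnSnnjn ⇒ njnnjSjnnjn   [S → j S j]
njnnjSjnnjn ⇒ njnnjjSjjnnjn   [S → j S j]
njnnjjSjjnnjn ⇒ njnnjjnSnjjnnjn   [S → n S n]
njnnjjnSnjjnnjn ⇒ njnnjjnnSnnjjnnjn   [S → n S n]
njnnjjnnSnnjjnnjn ⇒ njnnjjnnjSjnnjjnnjn   [S → j S j]
njnnjjnnjSjnnjjnnjn ⇒ njnnjjnnjnjnnjjnnjn   [S → n]

S ⇒ nSn ⇒ njSjn ⇒ njnSnjn ⇒ njnnSnnjn ⇒ njnnjSjnnjn ⇒ njnnjjSjjnnjn ⇒ njnnjjnSnjjnnjn ⇒ njnnjjnnSnnjjnnjn ⇒ njnnjjnnjSjnnjjnnjn ⇒ njnnjjnnjnjnnjjnnjn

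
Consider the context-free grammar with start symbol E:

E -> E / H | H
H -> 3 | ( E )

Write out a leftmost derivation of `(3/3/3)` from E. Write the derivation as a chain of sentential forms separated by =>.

E=>H=>(E)=>(E/H)=>(E/H/H)=>(H/H/H)=>(3/H/H)=>(3/3/H)=>(3/3/3)

E => H   [E -> H]
H => (E)   [H -> ( E )]
(E) => (E/H)   [E -> E / H]
(E/H) => (E/H/H)   [E -> E / H]
(E/H/H) => (H/H/H)   [E -> H]
(H/H/H) => (3/H/H)   [H -> 3]
(3/H/H) => (3/3/H)   [H -> 3]
(3/3/H) => (3/3/3)   [H -> 3]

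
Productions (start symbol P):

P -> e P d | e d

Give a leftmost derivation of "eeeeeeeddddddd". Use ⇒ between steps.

P ⇒ ePd ⇒ eePdd ⇒ eeePddd ⇒ eeeePdddd ⇒ eeeeePddddd ⇒ eeeeeePdddddd ⇒ eeeeeeeddddddd

P ⇒ ePd   [P -> e P d]
ePd ⇒ eePdd   [P -> e P d]
eePdd ⇒ eeePddd   [P -> e P d]
eeePddd ⇒ eeeePdddd   [P -> e P d]
eeeePdddd ⇒ eeeeePddddd   [P -> e P d]
eeeeePddddd ⇒ eeeeeePdddddd   [P -> e P d]
eeeeeePdddddd ⇒ eeeeeeeddddddd   [P -> e d]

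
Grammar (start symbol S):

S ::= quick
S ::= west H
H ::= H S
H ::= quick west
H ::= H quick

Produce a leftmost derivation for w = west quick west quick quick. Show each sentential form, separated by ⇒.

S ⇒ west H ⇒ west H S ⇒ west H S S ⇒ west quick west S S ⇒ west quick west quick S ⇒ west quick west quick quick

S ⇒ west H   [S ::= west H]
west H ⇒ west H S   [H ::= H S]
west H S ⇒ west H S S   [H ::= H S]
west H S S ⇒ west quick west S S   [H ::= quick west]
west quick west S S ⇒ west quick west quick S   [S ::= quick]
west quick west quick S ⇒ west quick west quick quick   [S ::= quick]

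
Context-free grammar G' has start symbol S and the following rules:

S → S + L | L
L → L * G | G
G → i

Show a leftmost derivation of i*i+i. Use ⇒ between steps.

S ⇒ S+L   [S → S + L]
S+L ⇒ L+L   [S → L]
L+L ⇒ L*G+L   [L → L * G]
L*G+L ⇒ G*G+L   [L → G]
G*G+L ⇒ i*G+L   [G → i]
i*G+L ⇒ i*i+L   [G → i]
i*i+L ⇒ i*i+G   [L → G]
i*i+G ⇒ i*i+i   [G → i]

S ⇒ S+L ⇒ L+L ⇒ L*G+L ⇒ G*G+L ⇒ i*G+L ⇒ i*i+L ⇒ i*i+G ⇒ i*i+i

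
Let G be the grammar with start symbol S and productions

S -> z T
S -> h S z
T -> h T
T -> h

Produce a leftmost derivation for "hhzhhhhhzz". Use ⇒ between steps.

S ⇒ hSz ⇒ hhSzz ⇒ hhzTzz ⇒ hhzhTzz ⇒ hhzhhTzz ⇒ hhzhhhTzz ⇒ hhzhhhhTzz ⇒ hhzhhhhhzz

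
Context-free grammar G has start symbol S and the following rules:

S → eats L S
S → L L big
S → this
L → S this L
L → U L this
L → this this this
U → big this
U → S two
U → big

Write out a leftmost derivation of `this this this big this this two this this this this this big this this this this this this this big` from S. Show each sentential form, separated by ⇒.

S ⇒ L L big ⇒ S this L L big ⇒ L L big this L L big ⇒ this this this L big this L L big ⇒ this this this U L this big this L L big ⇒ this this this big this L this big this L L big ⇒ this this this big this U L this this big this L L big ⇒ this this this big this S two L this this big this L L big ⇒ this this this big this this two L this this big this L L big ⇒ this this this big this this two this this this this this big this L L big ⇒ this this this big this this two this this this this this big this this this this L big ⇒ this this this big this this two this this this this this big this this this this this this this big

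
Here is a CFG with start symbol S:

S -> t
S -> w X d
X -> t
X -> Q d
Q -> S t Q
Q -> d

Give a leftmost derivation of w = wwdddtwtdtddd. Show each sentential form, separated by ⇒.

S ⇒ wXd ⇒ wQdd ⇒ wStQdd ⇒ wwXdtQdd ⇒ wwQddtQdd ⇒ wwdddtQdd ⇒ wwdddtStQdd ⇒ wwdddtwXdtQdd ⇒ wwdddtwtdtQdd ⇒ wwdddtwtdtddd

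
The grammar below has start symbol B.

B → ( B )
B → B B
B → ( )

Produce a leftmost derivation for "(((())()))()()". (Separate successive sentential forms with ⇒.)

B⇒BB⇒BBB⇒(B)BB⇒((B))BB⇒((BB))BB⇒(((B)B))BB⇒(((())B))BB⇒(((())()))BB⇒(((())()))()B⇒(((())()))()()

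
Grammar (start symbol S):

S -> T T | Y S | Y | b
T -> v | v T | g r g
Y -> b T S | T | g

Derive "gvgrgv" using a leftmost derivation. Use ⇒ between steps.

S ⇒ YS   [S -> Y S]
YS ⇒ gS   [Y -> g]
gS ⇒ gTT   [S -> T T]
gTT ⇒ gvTT   [T -> v T]
gvTT ⇒ gvgrgT   [T -> g r g]
gvgrgT ⇒ gvgrgv   [T -> v]

S ⇒ YS ⇒ gS ⇒ gTT ⇒ gvTT ⇒ gvgrgT ⇒ gvgrgv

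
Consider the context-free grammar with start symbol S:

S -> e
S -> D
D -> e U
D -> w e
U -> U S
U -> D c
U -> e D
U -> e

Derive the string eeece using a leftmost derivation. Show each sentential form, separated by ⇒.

S ⇒ D ⇒ eU ⇒ eUS ⇒ eDcS ⇒ eeUcS ⇒ eeecS ⇒ eeece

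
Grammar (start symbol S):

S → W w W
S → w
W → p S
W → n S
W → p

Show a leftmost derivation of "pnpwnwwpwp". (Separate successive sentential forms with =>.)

S => WwW   [S → W w W]
WwW => pSwW   [W → p S]
pSwW => pWwWwW   [S → W w W]
pWwWwW => pnSwWwW   [W → n S]
pnSwWwW => pnWwWwWwW   [S → W w W]
pnWwWwWwW => pnpwWwWwW   [W → p]
pnpwWwWwW => pnpwnSwWwW   [W → n S]
pnpwnSwWwW => pnpwnwwWwW   [S → w]
pnpwnwwWwW => pnpwnwwpwW   [W → p]
pnpwnwwpwW => pnpwnwwpwp   [W → p]

S => WwW => pSwW => pWwWwW => pnSwWwW => pnWwWwWwW => pnpwWwWwW => pnpwnSwWwW => pnpwnwwWwW => pnpwnwwpwW => pnpwnwwpwp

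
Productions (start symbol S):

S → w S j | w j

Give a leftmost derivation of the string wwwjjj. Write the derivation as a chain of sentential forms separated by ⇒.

S ⇒ wSj ⇒ wwSjj ⇒ wwwjjj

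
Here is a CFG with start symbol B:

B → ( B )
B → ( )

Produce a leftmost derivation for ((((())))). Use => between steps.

B => (B)   [B → ( B )]
(B) => ((B))   [B → ( B )]
((B)) => (((B)))   [B → ( B )]
(((B))) => ((((B))))   [B → ( B )]
((((B)))) => ((((()))))   [B → ( )]

B => (B) => ((B)) => (((B))) => ((((B)))) => ((((()))))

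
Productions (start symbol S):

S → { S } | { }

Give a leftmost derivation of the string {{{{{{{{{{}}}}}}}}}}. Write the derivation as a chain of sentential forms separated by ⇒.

S ⇒ {S} ⇒ {{S}} ⇒ {{{S}}} ⇒ {{{{S}}}} ⇒ {{{{{S}}}}} ⇒ {{{{{{S}}}}}} ⇒ {{{{{{{S}}}}}}} ⇒ {{{{{{{{S}}}}}}}} ⇒ {{{{{{{{{S}}}}}}}}} ⇒ {{{{{{{{{{}}}}}}}}}}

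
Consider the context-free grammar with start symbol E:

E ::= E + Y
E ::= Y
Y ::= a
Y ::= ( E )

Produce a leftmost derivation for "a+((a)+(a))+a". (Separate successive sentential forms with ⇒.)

E ⇒ E+Y   [E ::= E + Y]
E+Y ⇒ E+Y+Y   [E ::= E + Y]
E+Y+Y ⇒ Y+Y+Y   [E ::= Y]
Y+Y+Y ⇒ a+Y+Y   [Y ::= a]
a+Y+Y ⇒ a+(E)+Y   [Y ::= ( E )]
a+(E)+Y ⇒ a+(E+Y)+Y   [E ::= E + Y]
a+(E+Y)+Y ⇒ a+(Y+Y)+Y   [E ::= Y]
a+(Y+Y)+Y ⇒ a+((E)+Y)+Y   [Y ::= ( E )]
a+((E)+Y)+Y ⇒ a+((Y)+Y)+Y   [E ::= Y]
a+((Y)+Y)+Y ⇒ a+((a)+Y)+Y   [Y ::= a]
a+((a)+Y)+Y ⇒ a+((a)+(E))+Y   [Y ::= ( E )]
a+((a)+(E))+Y ⇒ a+((a)+(Y))+Y   [E ::= Y]
a+((a)+(Y))+Y ⇒ a+((a)+(a))+Y   [Y ::= a]
a+((a)+(a))+Y ⇒ a+((a)+(a))+a   [Y ::= a]

E ⇒ E+Y ⇒ E+Y+Y ⇒ Y+Y+Y ⇒ a+Y+Y ⇒ a+(E)+Y ⇒ a+(E+Y)+Y ⇒ a+(Y+Y)+Y ⇒ a+((E)+Y)+Y ⇒ a+((Y)+Y)+Y ⇒ a+((a)+Y)+Y ⇒ a+((a)+(E))+Y ⇒ a+((a)+(Y))+Y ⇒ a+((a)+(a))+Y ⇒ a+((a)+(a))+a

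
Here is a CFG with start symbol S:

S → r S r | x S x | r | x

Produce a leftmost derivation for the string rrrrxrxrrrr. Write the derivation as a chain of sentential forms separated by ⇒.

S ⇒ rSr ⇒ rrSrr ⇒ rrrSrrr ⇒ rrrrSrrrr ⇒ rrrrxSxrrrr ⇒ rrrrxrxrrrr

S ⇒ rSr   [S → r S r]
rSr ⇒ rrSrr   [S → r S r]
rrSrr ⇒ rrrSrrr   [S → r S r]
rrrSrrr ⇒ rrrrSrrrr   [S → r S r]
rrrrSrrrr ⇒ rrrrxSxrrrr   [S → x S x]
rrrrxSxrrrr ⇒ rrrrxrxrrrr   [S → r]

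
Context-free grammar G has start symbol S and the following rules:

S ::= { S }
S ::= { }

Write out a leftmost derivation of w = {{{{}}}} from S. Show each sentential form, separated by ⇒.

S⇒{S}⇒{{S}}⇒{{{S}}}⇒{{{{}}}}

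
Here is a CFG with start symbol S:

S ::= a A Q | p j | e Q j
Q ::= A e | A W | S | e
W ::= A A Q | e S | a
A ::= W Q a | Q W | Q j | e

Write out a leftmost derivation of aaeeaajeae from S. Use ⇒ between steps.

S ⇒ aAQ ⇒ aQWQ ⇒ aAeWQ ⇒ aQjeWQ ⇒ aAWjeWQ ⇒ aQWWjeWQ ⇒ aSWWjeWQ ⇒ aaAQWWjeWQ ⇒ aaeQWWjeWQ ⇒ aaeeWWjeWQ ⇒ aaeeaWjeWQ ⇒ aaeeaajeWQ ⇒ aaeeaajeaQ ⇒ aaeeaajeae

S ⇒ aAQ   [S ::= a A Q]
aAQ ⇒ aQWQ   [A ::= Q W]
aQWQ ⇒ aAeWQ   [Q ::= A e]
aAeWQ ⇒ aQjeWQ   [A ::= Q j]
aQjeWQ ⇒ aAWjeWQ   [Q ::= A W]
aAWjeWQ ⇒ aQWWjeWQ   [A ::= Q W]
aQWWjeWQ ⇒ aSWWjeWQ   [Q ::= S]
aSWWjeWQ ⇒ aaAQWWjeWQ   [S ::= a A Q]
aaAQWWjeWQ ⇒ aaeQWWjeWQ   [A ::= e]
aaeQWWjeWQ ⇒ aaeeWWjeWQ   [Q ::= e]
aaeeWWjeWQ ⇒ aaeeaWjeWQ   [W ::= a]
aaeeaWjeWQ ⇒ aaeeaajeWQ   [W ::= a]
aaeeaajeWQ ⇒ aaeeaajeaQ   [W ::= a]
aaeeaajeaQ ⇒ aaeeaajeae   [Q ::= e]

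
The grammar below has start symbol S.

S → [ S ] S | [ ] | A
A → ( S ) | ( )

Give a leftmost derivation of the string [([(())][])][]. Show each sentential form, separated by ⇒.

S ⇒ [S]S   [S → [ S ] S]
[S]S ⇒ [A]S   [S → A]
[A]S ⇒ [(S)]S   [A → ( S )]
[(S)]S ⇒ [([S]S)]S   [S → [ S ] S]
[([S]S)]S ⇒ [([A]S)]S   [S → A]
[([A]S)]S ⇒ [([(S)]S)]S   [A → ( S )]
[([(S)]S)]S ⇒ [([(A)]S)]S   [S → A]
[([(A)]S)]S ⇒ [([(())]S)]S   [A → ( )]
[([(())]S)]S ⇒ [([(())][])]S   [S → [ ]]
[([(())][])]S ⇒ [([(())][])][]   [S → [ ]]

S ⇒ [S]S ⇒ [A]S ⇒ [(S)]S ⇒ [([S]S)]S ⇒ [([A]S)]S ⇒ [([(S)]S)]S ⇒ [([(A)]S)]S ⇒ [([(())]S)]S ⇒ [([(())][])]S ⇒ [([(())][])][]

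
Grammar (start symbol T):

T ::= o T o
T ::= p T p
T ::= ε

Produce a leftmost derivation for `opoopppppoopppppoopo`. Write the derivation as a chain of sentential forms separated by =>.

T => oTo => opTpo => opoTopo => opooToopo => opoopTpoopo => opooppTppoopo => opoopppTpppoopo => opooppppTppppoopo => opoopppppTpppppoopo => opoopppppoTopppppoopo => opoopppppoopppppoopo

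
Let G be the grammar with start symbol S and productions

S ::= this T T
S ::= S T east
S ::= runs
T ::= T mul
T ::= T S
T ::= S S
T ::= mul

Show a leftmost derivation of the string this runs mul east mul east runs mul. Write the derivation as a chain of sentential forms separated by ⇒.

S ⇒ this T T ⇒ this S S T ⇒ this S T east S T ⇒ this S T east T east S T ⇒ this runs T east T east S T ⇒ this runs mul east T east S T ⇒ this runs mul east mul east S T ⇒ this runs mul east mul east runs T ⇒ this runs mul east mul east runs mul

S ⇒ this T T   [S ::= this T T]
this T T ⇒ this S S T   [T ::= S S]
this S S T ⇒ this S T east S T   [S ::= S T east]
this S T east S T ⇒ this S T east T east S T   [S ::= S T east]
this S T east T east S T ⇒ this runs T east T east S T   [S ::= runs]
this runs T east T east S T ⇒ this runs mul east T east S T   [T ::= mul]
this runs mul east T east S T ⇒ this runs mul east mul east S T   [T ::= mul]
this runs mul east mul east S T ⇒ this runs mul east mul east runs T   [S ::= runs]
this runs mul east mul east runs T ⇒ this runs mul east mul east runs mul   [T ::= mul]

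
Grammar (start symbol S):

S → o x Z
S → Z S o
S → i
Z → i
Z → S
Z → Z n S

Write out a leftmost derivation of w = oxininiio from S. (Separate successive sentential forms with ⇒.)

S⇒ZSo⇒ZnSSo⇒ZnSnSSo⇒SnSnSSo⇒oxZnSnSSo⇒oxinSnSSo⇒oxininSSo⇒oxininiSo⇒oxininiio

S ⇒ ZSo   [S → Z S o]
ZSo ⇒ ZnSSo   [Z → Z n S]
ZnSSo ⇒ ZnSnSSo   [Z → Z n S]
ZnSnSSo ⇒ SnSnSSo   [Z → S]
SnSnSSo ⇒ oxZnSnSSo   [S → o x Z]
oxZnSnSSo ⇒ oxinSnSSo   [Z → i]
oxinSnSSo ⇒ oxininSSo   [S → i]
oxininSSo ⇒ oxininiSo   [S → i]
oxininiSo ⇒ oxininiio   [S → i]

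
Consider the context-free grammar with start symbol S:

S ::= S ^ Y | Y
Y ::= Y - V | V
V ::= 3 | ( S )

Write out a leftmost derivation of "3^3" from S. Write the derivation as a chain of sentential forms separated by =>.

S => S^Y => Y^Y => V^Y => 3^Y => 3^V => 3^3

S => S^Y   [S ::= S ^ Y]
S^Y => Y^Y   [S ::= Y]
Y^Y => V^Y   [Y ::= V]
V^Y => 3^Y   [V ::= 3]
3^Y => 3^V   [Y ::= V]
3^V => 3^3   [V ::= 3]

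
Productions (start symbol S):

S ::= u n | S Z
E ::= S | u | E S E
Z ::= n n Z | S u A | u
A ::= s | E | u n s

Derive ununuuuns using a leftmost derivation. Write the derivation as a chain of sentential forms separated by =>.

S => SZ => unZ => unSuA => unSZuA => ununZuA => ununuuA => ununuuuns

S => SZ   [S ::= S Z]
SZ => unZ   [S ::= u n]
unZ => unSuA   [Z ::= S u A]
unSuA => unSZuA   [S ::= S Z]
unSZuA => ununZuA   [S ::= u n]
ununZuA => ununuuA   [Z ::= u]
ununuuA => ununuuuns   [A ::= u n s]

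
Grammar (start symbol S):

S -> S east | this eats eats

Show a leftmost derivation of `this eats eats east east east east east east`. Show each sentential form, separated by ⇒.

S ⇒ S east   [S -> S east]
S east ⇒ S east east   [S -> S east]
S east east ⇒ S east east east   [S -> S east]
S east east east ⇒ S east east east east   [S -> S east]
S east east east east ⇒ S east east east east east   [S -> S east]
S east east east east east ⇒ S east east east east east east   [S -> S east]
S east east east east east east ⇒ this eats eats east east east east east east   [S -> this eats eats]

S ⇒ S east ⇒ S east east ⇒ S east east east ⇒ S east east east east ⇒ S east east east east east ⇒ S east east east east east east ⇒ this eats eats east east east east east east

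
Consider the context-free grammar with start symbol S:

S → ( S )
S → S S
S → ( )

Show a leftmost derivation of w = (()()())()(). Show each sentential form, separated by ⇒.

S⇒SS⇒SSS⇒(S)SS⇒(SS)SS⇒(SSS)SS⇒(()SS)SS⇒(()()S)SS⇒(()()())SS⇒(()()())()S⇒(()()())()()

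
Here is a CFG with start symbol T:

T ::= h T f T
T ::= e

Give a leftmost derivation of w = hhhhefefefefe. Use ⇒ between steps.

T⇒hTfT⇒hhTfTfT⇒hhhTfTfTfT⇒hhhhTfTfTfTfT⇒hhhhefTfTfTfT⇒hhhhefefTfTfT⇒hhhhefefefTfT⇒hhhhefefefefT⇒hhhhefefefefe

T ⇒ hTfT   [T ::= h T f T]
hTfT ⇒ hhTfTfT   [T ::= h T f T]
hhTfTfT ⇒ hhhTfTfTfT   [T ::= h T f T]
hhhTfTfTfT ⇒ hhhhTfTfTfTfT   [T ::= h T f T]
hhhhTfTfTfTfT ⇒ hhhhefTfTfTfT   [T ::= e]
hhhhefTfTfTfT ⇒ hhhhefefTfTfT   [T ::= e]
hhhhefefTfTfT ⇒ hhhhefefefTfT   [T ::= e]
hhhhefefefTfT ⇒ hhhhefefefefT   [T ::= e]
hhhhefefefefT ⇒ hhhhefefefefe   [T ::= e]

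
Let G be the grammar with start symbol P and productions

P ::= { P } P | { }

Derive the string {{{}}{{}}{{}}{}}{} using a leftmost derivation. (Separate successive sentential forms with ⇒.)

P ⇒ {P}P   [P ::= { P } P]
{P}P ⇒ {{P}P}P   [P ::= { P } P]
{{P}P}P ⇒ {{{}}P}P   [P ::= { }]
{{{}}P}P ⇒ {{{}}{P}P}P   [P ::= { P } P]
{{{}}{P}P}P ⇒ {{{}}{{}}P}P   [P ::= { }]
{{{}}{{}}P}P ⇒ {{{}}{{}}{P}P}P   [P ::= { P } P]
{{{}}{{}}{P}P}P ⇒ {{{}}{{}}{{}}P}P   [P ::= { }]
{{{}}{{}}{{}}P}P ⇒ {{{}}{{}}{{}}{}}P   [P ::= { }]
{{{}}{{}}{{}}{}}P ⇒ {{{}}{{}}{{}}{}}{}   [P ::= { }]

P ⇒ {P}P ⇒ {{P}P}P ⇒ {{{}}P}P ⇒ {{{}}{P}P}P ⇒ {{{}}{{}}P}P ⇒ {{{}}{{}}{P}P}P ⇒ {{{}}{{}}{{}}P}P ⇒ {{{}}{{}}{{}}{}}P ⇒ {{{}}{{}}{{}}{}}{}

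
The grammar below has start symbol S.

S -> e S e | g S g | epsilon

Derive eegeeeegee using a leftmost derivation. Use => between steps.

S => eSe => eeSee => eegSgee => eegeSegee => eegeeSeegee => eegeeeegee

S => eSe   [S -> e S e]
eSe => eeSee   [S -> e S e]
eeSee => eegSgee   [S -> g S g]
eegSgee => eegeSegee   [S -> e S e]
eegeSegee => eegeeSeegee   [S -> e S e]
eegeeSeegee => eegeeeegee   [S -> epsilon]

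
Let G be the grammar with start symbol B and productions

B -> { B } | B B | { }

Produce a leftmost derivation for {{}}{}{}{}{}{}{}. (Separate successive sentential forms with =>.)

B => BB => BBB => BBBB => BBBBB => {B}BBBB => {{}}BBBB => {{}}{}BBB => {{}}{}BBBB => {{}}{}BBBBB => {{}}{}{}BBBB => {{}}{}{}{}BBB => {{}}{}{}{}{}BB => {{}}{}{}{}{}{}B => {{}}{}{}{}{}{}{}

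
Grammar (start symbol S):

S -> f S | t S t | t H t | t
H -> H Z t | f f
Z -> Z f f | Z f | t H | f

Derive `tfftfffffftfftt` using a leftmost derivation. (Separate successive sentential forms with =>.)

S => tHt => tHZtt => tHZtZtt => tffZtZtt => tffZftZtt => tffZfftZtt => tffZfffftZtt => tfftHfffftZtt => tfftfffffftZtt => tfftfffffftZftt => tfftfffffftfftt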